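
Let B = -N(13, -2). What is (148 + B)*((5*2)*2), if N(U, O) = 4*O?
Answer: 3120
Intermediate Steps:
B = 8 (B = -4*(-2) = -1*(-8) = 8)
(148 + B)*((5*2)*2) = (148 + 8)*((5*2)*2) = 156*(10*2) = 156*20 = 3120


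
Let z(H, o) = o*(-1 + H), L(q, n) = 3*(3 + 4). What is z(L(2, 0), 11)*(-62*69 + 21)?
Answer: -936540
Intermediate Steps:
L(q, n) = 21 (L(q, n) = 3*7 = 21)
z(L(2, 0), 11)*(-62*69 + 21) = (11*(-1 + 21))*(-62*69 + 21) = (11*20)*(-4278 + 21) = 220*(-4257) = -936540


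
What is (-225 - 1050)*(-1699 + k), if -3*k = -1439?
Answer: 1554650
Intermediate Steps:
k = 1439/3 (k = -⅓*(-1439) = 1439/3 ≈ 479.67)
(-225 - 1050)*(-1699 + k) = (-225 - 1050)*(-1699 + 1439/3) = -1275*(-3658/3) = 1554650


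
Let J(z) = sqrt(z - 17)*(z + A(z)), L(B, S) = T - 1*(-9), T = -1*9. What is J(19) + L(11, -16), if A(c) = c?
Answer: 38*sqrt(2) ≈ 53.740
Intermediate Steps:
T = -9
L(B, S) = 0 (L(B, S) = -9 - 1*(-9) = -9 + 9 = 0)
J(z) = 2*z*sqrt(-17 + z) (J(z) = sqrt(z - 17)*(z + z) = sqrt(-17 + z)*(2*z) = 2*z*sqrt(-17 + z))
J(19) + L(11, -16) = 2*19*sqrt(-17 + 19) + 0 = 2*19*sqrt(2) + 0 = 38*sqrt(2) + 0 = 38*sqrt(2)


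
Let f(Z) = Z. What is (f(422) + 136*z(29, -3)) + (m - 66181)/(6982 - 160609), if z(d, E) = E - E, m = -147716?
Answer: 528817/1249 ≈ 423.39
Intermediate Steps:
z(d, E) = 0
(f(422) + 136*z(29, -3)) + (m - 66181)/(6982 - 160609) = (422 + 136*0) + (-147716 - 66181)/(6982 - 160609) = (422 + 0) - 213897/(-153627) = 422 - 213897*(-1/153627) = 422 + 1739/1249 = 528817/1249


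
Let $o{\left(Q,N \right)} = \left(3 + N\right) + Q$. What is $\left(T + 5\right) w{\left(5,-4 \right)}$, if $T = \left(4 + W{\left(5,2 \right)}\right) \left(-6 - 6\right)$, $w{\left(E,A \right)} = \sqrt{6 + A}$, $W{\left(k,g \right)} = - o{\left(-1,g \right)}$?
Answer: $5 \sqrt{2} \approx 7.0711$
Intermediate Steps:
$o{\left(Q,N \right)} = 3 + N + Q$
$W{\left(k,g \right)} = -2 - g$ ($W{\left(k,g \right)} = - (3 + g - 1) = - (2 + g) = -2 - g$)
$T = 0$ ($T = \left(4 - 4\right) \left(-6 - 6\right) = \left(4 - 4\right) \left(-12\right) = 0 \left(-12\right) = 0$)
$\left(T + 5\right) w{\left(5,-4 \right)} = \left(0 + 5\right) \sqrt{6 - 4} = 5 \sqrt{2}$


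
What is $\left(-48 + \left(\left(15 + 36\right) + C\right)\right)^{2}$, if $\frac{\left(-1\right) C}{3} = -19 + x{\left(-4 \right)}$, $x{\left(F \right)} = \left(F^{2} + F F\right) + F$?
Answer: $576$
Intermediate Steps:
$x{\left(F \right)} = F + 2 F^{2}$ ($x{\left(F \right)} = \left(F^{2} + F^{2}\right) + F = 2 F^{2} + F = F + 2 F^{2}$)
$C = -27$ ($C = - 3 \left(-19 - 4 \left(1 + 2 \left(-4\right)\right)\right) = - 3 \left(-19 - 4 \left(1 - 8\right)\right) = - 3 \left(-19 - -28\right) = - 3 \left(-19 + 28\right) = \left(-3\right) 9 = -27$)
$\left(-48 + \left(\left(15 + 36\right) + C\right)\right)^{2} = \left(-48 + \left(\left(15 + 36\right) - 27\right)\right)^{2} = \left(-48 + \left(51 - 27\right)\right)^{2} = \left(-48 + 24\right)^{2} = \left(-24\right)^{2} = 576$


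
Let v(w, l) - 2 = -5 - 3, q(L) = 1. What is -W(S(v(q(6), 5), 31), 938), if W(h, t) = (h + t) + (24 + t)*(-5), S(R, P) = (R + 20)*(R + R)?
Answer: 4040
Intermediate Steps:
v(w, l) = -6 (v(w, l) = 2 + (-5 - 3) = 2 - 8 = -6)
S(R, P) = 2*R*(20 + R) (S(R, P) = (20 + R)*(2*R) = 2*R*(20 + R))
W(h, t) = -120 + h - 4*t (W(h, t) = (h + t) + (-120 - 5*t) = -120 + h - 4*t)
-W(S(v(q(6), 5), 31), 938) = -(-120 + 2*(-6)*(20 - 6) - 4*938) = -(-120 + 2*(-6)*14 - 3752) = -(-120 - 168 - 3752) = -1*(-4040) = 4040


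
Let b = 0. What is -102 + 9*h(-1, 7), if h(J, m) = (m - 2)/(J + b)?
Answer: -147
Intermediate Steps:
h(J, m) = (-2 + m)/J (h(J, m) = (m - 2)/(J + 0) = (-2 + m)/J)
-102 + 9*h(-1, 7) = -102 + 9*((-2 + 7)/(-1)) = -102 + 9*(-1*5) = -102 + 9*(-5) = -102 - 45 = -147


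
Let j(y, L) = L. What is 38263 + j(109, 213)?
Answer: 38476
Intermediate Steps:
38263 + j(109, 213) = 38263 + 213 = 38476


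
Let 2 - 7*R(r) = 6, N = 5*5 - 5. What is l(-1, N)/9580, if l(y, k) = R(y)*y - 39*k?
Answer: -1364/16765 ≈ -0.081360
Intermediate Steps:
N = 20 (N = 25 - 5 = 20)
R(r) = -4/7 (R(r) = 2/7 - 1/7*6 = 2/7 - 6/7 = -4/7)
l(y, k) = -39*k - 4*y/7 (l(y, k) = -4*y/7 - 39*k = -39*k - 4*y/7)
l(-1, N)/9580 = (-39*20 - 4/7*(-1))/9580 = (-780 + 4/7)*(1/9580) = -5456/7*1/9580 = -1364/16765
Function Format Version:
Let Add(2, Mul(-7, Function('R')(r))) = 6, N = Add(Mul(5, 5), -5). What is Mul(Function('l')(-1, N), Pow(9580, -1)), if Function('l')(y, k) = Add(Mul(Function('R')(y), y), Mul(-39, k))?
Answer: Rational(-1364, 16765) ≈ -0.081360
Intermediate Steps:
N = 20 (N = Add(25, -5) = 20)
Function('R')(r) = Rational(-4, 7) (Function('R')(r) = Add(Rational(2, 7), Mul(Rational(-1, 7), 6)) = Add(Rational(2, 7), Rational(-6, 7)) = Rational(-4, 7))
Function('l')(y, k) = Add(Mul(-39, k), Mul(Rational(-4, 7), y)) (Function('l')(y, k) = Add(Mul(Rational(-4, 7), y), Mul(-39, k)) = Add(Mul(-39, k), Mul(Rational(-4, 7), y)))
Mul(Function('l')(-1, N), Pow(9580, -1)) = Mul(Add(Mul(-39, 20), Mul(Rational(-4, 7), -1)), Pow(9580, -1)) = Mul(Add(-780, Rational(4, 7)), Rational(1, 9580)) = Mul(Rational(-5456, 7), Rational(1, 9580)) = Rational(-1364, 16765)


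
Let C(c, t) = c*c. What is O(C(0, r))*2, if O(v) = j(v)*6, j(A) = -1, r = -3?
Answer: -12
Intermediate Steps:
C(c, t) = c²
O(v) = -6 (O(v) = -1*6 = -6)
O(C(0, r))*2 = -6*2 = -12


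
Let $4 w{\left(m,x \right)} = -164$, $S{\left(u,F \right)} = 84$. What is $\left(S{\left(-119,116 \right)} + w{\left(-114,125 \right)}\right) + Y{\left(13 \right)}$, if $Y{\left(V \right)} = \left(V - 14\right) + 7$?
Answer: $49$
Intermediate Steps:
$w{\left(m,x \right)} = -41$ ($w{\left(m,x \right)} = \frac{1}{4} \left(-164\right) = -41$)
$Y{\left(V \right)} = -7 + V$ ($Y{\left(V \right)} = \left(-14 + V\right) + 7 = -7 + V$)
$\left(S{\left(-119,116 \right)} + w{\left(-114,125 \right)}\right) + Y{\left(13 \right)} = \left(84 - 41\right) + \left(-7 + 13\right) = 43 + 6 = 49$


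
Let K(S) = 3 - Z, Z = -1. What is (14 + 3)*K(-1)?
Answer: 68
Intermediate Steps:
K(S) = 4 (K(S) = 3 - 1*(-1) = 3 + 1 = 4)
(14 + 3)*K(-1) = (14 + 3)*4 = 17*4 = 68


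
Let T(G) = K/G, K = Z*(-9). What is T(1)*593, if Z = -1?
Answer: 5337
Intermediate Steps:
K = 9 (K = -1*(-9) = 9)
T(G) = 9/G
T(1)*593 = (9/1)*593 = (9*1)*593 = 9*593 = 5337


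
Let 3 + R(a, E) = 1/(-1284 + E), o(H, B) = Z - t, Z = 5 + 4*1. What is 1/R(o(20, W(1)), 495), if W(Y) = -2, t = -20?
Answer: -789/2368 ≈ -0.33319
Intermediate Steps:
Z = 9 (Z = 5 + 4 = 9)
o(H, B) = 29 (o(H, B) = 9 - 1*(-20) = 9 + 20 = 29)
R(a, E) = -3 + 1/(-1284 + E)
1/R(o(20, W(1)), 495) = 1/((3853 - 3*495)/(-1284 + 495)) = 1/((3853 - 1485)/(-789)) = 1/(-1/789*2368) = 1/(-2368/789) = -789/2368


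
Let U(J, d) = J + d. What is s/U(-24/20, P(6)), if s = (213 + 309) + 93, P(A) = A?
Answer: 1025/8 ≈ 128.13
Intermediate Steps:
s = 615 (s = 522 + 93 = 615)
s/U(-24/20, P(6)) = 615/(-24/20 + 6) = 615/(-24*1/20 + 6) = 615/(-6/5 + 6) = 615/(24/5) = 615*(5/24) = 1025/8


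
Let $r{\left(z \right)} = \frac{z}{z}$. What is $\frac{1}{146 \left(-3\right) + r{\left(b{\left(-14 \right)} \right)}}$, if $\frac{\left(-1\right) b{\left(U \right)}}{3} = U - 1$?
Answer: $- \frac{1}{437} \approx -0.0022883$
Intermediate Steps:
$b{\left(U \right)} = 3 - 3 U$ ($b{\left(U \right)} = - 3 \left(U - 1\right) = - 3 \left(-1 + U\right) = 3 - 3 U$)
$r{\left(z \right)} = 1$
$\frac{1}{146 \left(-3\right) + r{\left(b{\left(-14 \right)} \right)}} = \frac{1}{146 \left(-3\right) + 1} = \frac{1}{-438 + 1} = \frac{1}{-437} = - \frac{1}{437}$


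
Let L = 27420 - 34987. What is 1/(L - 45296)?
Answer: -1/52863 ≈ -1.8917e-5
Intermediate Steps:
L = -7567
1/(L - 45296) = 1/(-7567 - 45296) = 1/(-52863) = -1/52863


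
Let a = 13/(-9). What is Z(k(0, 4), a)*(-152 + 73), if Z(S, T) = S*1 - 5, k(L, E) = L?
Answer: 395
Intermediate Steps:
a = -13/9 (a = 13*(-⅑) = -13/9 ≈ -1.4444)
Z(S, T) = -5 + S (Z(S, T) = S - 5 = -5 + S)
Z(k(0, 4), a)*(-152 + 73) = (-5 + 0)*(-152 + 73) = -5*(-79) = 395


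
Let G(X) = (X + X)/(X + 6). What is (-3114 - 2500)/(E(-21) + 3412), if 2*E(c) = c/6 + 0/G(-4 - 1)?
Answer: -22456/13641 ≈ -1.6462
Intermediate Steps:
G(X) = 2*X/(6 + X) (G(X) = (2*X)/(6 + X) = 2*X/(6 + X))
E(c) = c/12 (E(c) = (c/6 + 0/((2*(-4 - 1)/(6 + (-4 - 1)))))/2 = (c*(1/6) + 0/((2*(-5)/(6 - 5))))/2 = (c/6 + 0/((2*(-5)/1)))/2 = (c/6 + 0/((2*(-5)*1)))/2 = (c/6 + 0/(-10))/2 = (c/6 + 0*(-1/10))/2 = (c/6 + 0)/2 = (c/6)/2 = c/12)
(-3114 - 2500)/(E(-21) + 3412) = (-3114 - 2500)/((1/12)*(-21) + 3412) = -5614/(-7/4 + 3412) = -5614/13641/4 = -5614*4/13641 = -22456/13641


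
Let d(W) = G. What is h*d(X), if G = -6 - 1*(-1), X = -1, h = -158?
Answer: 790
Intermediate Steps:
G = -5 (G = -6 + 1 = -5)
d(W) = -5
h*d(X) = -158*(-5) = 790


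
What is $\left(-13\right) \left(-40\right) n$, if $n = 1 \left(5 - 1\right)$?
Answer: $2080$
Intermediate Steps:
$n = 4$ ($n = 1 \cdot 4 = 4$)
$\left(-13\right) \left(-40\right) n = \left(-13\right) \left(-40\right) 4 = 520 \cdot 4 = 2080$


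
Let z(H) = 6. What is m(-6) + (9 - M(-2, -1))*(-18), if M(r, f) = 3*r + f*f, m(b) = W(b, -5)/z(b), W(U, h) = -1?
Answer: -1513/6 ≈ -252.17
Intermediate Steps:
m(b) = -1/6
M(r, f) = f**2 + 3*r (M(r, f) = 3*r + f**2 = f**2 + 3*r)
m(-6) + (9 - M(-2, -1))*(-18) = -1/6 + (9 - ((-1)**2 + 3*(-2)))*(-18) = -1/6 + (9 - (1 - 6))*(-18) = -1/6 + (9 - 1*(-5))*(-18) = -1/6 + (9 + 5)*(-18) = -1/6 + 14*(-18) = -1/6 - 252 = -1513/6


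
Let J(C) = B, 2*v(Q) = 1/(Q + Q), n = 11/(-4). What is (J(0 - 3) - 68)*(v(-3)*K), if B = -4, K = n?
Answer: -33/2 ≈ -16.500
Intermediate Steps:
n = -11/4 (n = 11*(-¼) = -11/4 ≈ -2.7500)
K = -11/4 ≈ -2.7500
v(Q) = 1/(4*Q) (v(Q) = 1/(2*(Q + Q)) = 1/(2*((2*Q))) = (1/(2*Q))/2 = 1/(4*Q))
J(C) = -4
(J(0 - 3) - 68)*(v(-3)*K) = (-4 - 68)*(((¼)/(-3))*(-11/4)) = -72*(¼)*(-⅓)*(-11)/4 = -(-6)*(-11)/4 = -72*11/48 = -33/2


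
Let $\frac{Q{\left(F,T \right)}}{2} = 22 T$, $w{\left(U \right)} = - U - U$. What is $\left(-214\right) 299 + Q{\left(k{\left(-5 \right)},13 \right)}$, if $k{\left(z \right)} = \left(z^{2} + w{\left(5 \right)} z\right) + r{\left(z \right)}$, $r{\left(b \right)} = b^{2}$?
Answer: $-63414$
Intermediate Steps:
$w{\left(U \right)} = - 2 U$
$k{\left(z \right)} = - 10 z + 2 z^{2}$ ($k{\left(z \right)} = \left(z^{2} + \left(-2\right) 5 z\right) + z^{2} = \left(z^{2} - 10 z\right) + z^{2} = - 10 z + 2 z^{2}$)
$Q{\left(F,T \right)} = 44 T$ ($Q{\left(F,T \right)} = 2 \cdot 22 T = 44 T$)
$\left(-214\right) 299 + Q{\left(k{\left(-5 \right)},13 \right)} = \left(-214\right) 299 + 44 \cdot 13 = -63986 + 572 = -63414$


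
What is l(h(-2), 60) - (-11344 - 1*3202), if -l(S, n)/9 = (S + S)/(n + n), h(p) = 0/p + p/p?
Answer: 290917/20 ≈ 14546.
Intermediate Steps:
h(p) = 1 (h(p) = 0 + 1 = 1)
l(S, n) = -9*S/n (l(S, n) = -9*(S + S)/(n + n) = -9*2*S/(2*n) = -9*2*S*1/(2*n) = -9*S/n)
l(h(-2), 60) - (-11344 - 1*3202) = -9*1/60 - (-11344 - 1*3202) = -9*1*1/60 - (-11344 - 3202) = -3/20 - 1*(-14546) = -3/20 + 14546 = 290917/20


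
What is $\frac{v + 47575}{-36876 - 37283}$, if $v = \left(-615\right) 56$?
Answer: $- \frac{13135}{74159} \approx -0.17712$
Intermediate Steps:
$v = -34440$
$\frac{v + 47575}{-36876 - 37283} = \frac{-34440 + 47575}{-36876 - 37283} = \frac{13135}{-74159} = 13135 \left(- \frac{1}{74159}\right) = - \frac{13135}{74159}$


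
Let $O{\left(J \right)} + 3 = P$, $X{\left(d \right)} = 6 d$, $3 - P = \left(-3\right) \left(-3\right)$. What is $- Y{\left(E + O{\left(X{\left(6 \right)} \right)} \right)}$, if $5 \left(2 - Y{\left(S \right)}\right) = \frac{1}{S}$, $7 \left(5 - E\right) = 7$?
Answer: $- \frac{51}{25} \approx -2.04$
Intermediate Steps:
$E = 4$ ($E = 5 - 1 = 4$)
$P = -6$ ($P = 3 - \left(-3\right) \left(-3\right) = 3 - 9 = -6$)
$O{\left(J \right)} = -9$ ($O{\left(J \right)} = -3 - 6 = -9$)
$Y{\left(S \right)} = 2 - \frac{1}{5 S}$
$- Y{\left(E + O{\left(X{\left(6 \right)} \right)} \right)} = - (2 - \frac{1}{5 \left(4 - 9\right)}) = - (2 - \frac{1}{5 \left(-5\right)}) = - (2 - - \frac{1}{25}) = - (2 + \frac{1}{25}) = \left(-1\right) \frac{51}{25} = - \frac{51}{25}$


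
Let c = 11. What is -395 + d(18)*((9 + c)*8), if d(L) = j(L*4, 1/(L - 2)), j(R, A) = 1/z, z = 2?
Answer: -315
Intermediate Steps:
j(R, A) = 1/2
d(L) = 1/2
-395 + d(18)*((9 + c)*8) = -395 + ((9 + 11)*8)/2 = -395 + (20*8)/2 = -395 + (1/2)*160 = -395 + 80 = -315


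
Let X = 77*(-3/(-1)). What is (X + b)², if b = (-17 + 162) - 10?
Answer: 133956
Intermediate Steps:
b = 135 (b = 145 - 10 = 135)
X = 231 (X = 77*(-3*(-1)) = 77*3 = 231)
(X + b)² = (231 + 135)² = 366² = 133956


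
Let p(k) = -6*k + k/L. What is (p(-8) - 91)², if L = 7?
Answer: 95481/49 ≈ 1948.6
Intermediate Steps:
p(k) = -41*k/7 (p(k) = -6*k + k/7 = -41*k/7)
(p(-8) - 91)² = (-41/7*(-8) - 91)² = (328/7 - 91)² = (-309/7)² = 95481/49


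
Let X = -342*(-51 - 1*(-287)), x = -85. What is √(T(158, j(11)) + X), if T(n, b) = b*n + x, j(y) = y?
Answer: 19*I*√219 ≈ 281.17*I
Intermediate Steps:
X = -80712 (X = -342*(-51 + 287) = -342*236 = -80712)
T(n, b) = -85 + b*n (T(n, b) = b*n - 85 = -85 + b*n)
√(T(158, j(11)) + X) = √((-85 + 11*158) - 80712) = √((-85 + 1738) - 80712) = √(1653 - 80712) = √(-79059) = 19*I*√219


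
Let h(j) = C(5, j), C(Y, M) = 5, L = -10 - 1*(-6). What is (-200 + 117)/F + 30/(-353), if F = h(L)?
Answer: -29449/1765 ≈ -16.685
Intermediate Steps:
L = -4 (L = -10 + 6 = -4)
h(j) = 5
F = 5
(-200 + 117)/F + 30/(-353) = (-200 + 117)/5 + 30/(-353) = -83*⅕ + 30*(-1/353) = -83/5 - 30/353 = -29449/1765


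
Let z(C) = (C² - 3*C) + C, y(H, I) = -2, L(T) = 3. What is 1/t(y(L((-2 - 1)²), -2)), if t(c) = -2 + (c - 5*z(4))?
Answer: -1/44 ≈ -0.022727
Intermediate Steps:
z(C) = C² - 2*C
t(c) = -42 + c (t(c) = -2 + (c - 20*(-2 + 4)) = -2 + (c - 20*2) = -2 + (c - 5*8) = -2 + (c - 40) = -2 + (-40 + c) = -42 + c)
1/t(y(L((-2 - 1)²), -2)) = 1/(-42 - 2) = 1/(-44) = -1/44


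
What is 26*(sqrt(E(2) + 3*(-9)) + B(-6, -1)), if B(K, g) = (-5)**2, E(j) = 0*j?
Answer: 650 + 78*I*sqrt(3) ≈ 650.0 + 135.1*I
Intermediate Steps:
E(j) = 0
B(K, g) = 25
26*(sqrt(E(2) + 3*(-9)) + B(-6, -1)) = 26*(sqrt(0 + 3*(-9)) + 25) = 26*(sqrt(0 - 27) + 25) = 26*(sqrt(-27) + 25) = 26*(3*I*sqrt(3) + 25) = 26*(25 + 3*I*sqrt(3)) = 650 + 78*I*sqrt(3)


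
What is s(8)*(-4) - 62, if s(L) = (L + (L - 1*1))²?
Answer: -962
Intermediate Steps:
s(L) = (-1 + 2*L)² (s(L) = (L + (L - 1))² = (L + (-1 + L))² = (-1 + 2*L)²)
s(8)*(-4) - 62 = (-1 + 2*8)²*(-4) - 62 = (-1 + 16)²*(-4) - 62 = 15²*(-4) - 62 = 225*(-4) - 62 = -900 - 62 = -962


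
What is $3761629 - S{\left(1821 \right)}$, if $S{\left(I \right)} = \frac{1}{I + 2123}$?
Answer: $\frac{14835864775}{3944} \approx 3.7616 \cdot 10^{6}$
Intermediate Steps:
$S{\left(I \right)} = \frac{1}{2123 + I}$
$3761629 - S{\left(1821 \right)} = 3761629 - \frac{1}{2123 + 1821} = 3761629 - \frac{1}{3944} = \frac{14835864775}{3944}$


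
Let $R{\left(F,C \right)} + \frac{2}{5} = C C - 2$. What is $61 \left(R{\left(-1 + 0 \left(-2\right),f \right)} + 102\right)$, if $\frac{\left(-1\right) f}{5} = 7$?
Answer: $\frac{404003}{5} \approx 80801.0$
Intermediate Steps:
$f = -35$ ($f = \left(-5\right) 7 = -35$)
$R{\left(F,C \right)} = - \frac{12}{5} + C^{2}$ ($R{\left(F,C \right)} = - \frac{2}{5} + \left(C C - 2\right) = - \frac{2}{5} + \left(C^{2} - 2\right) = - \frac{2}{5} + \left(-2 + C^{2}\right) = - \frac{12}{5} + C^{2}$)
$61 \left(R{\left(-1 + 0 \left(-2\right),f \right)} + 102\right) = 61 \left(\left(- \frac{12}{5} + \left(-35\right)^{2}\right) + 102\right) = 61 \left(\left(- \frac{12}{5} + 1225\right) + 102\right) = 61 \left(\frac{6113}{5} + 102\right) = 61 \cdot \frac{6623}{5} = \frac{404003}{5}$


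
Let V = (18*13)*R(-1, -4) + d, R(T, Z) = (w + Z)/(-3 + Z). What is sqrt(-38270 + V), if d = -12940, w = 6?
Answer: 51*I*sqrt(966)/7 ≈ 226.44*I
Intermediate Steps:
R(T, Z) = (6 + Z)/(-3 + Z)
V = -91048/7 (V = (18*13)*((6 - 4)/(-3 - 4)) - 12940 = 234*(2/(-7)) - 12940 = 234*(-1/7*2) - 12940 = 234*(-2/7) - 12940 = -468/7 - 12940 = -91048/7 ≈ -13007.)
sqrt(-38270 + V) = sqrt(-38270 - 91048/7) = sqrt(-358938/7) = 51*I*sqrt(966)/7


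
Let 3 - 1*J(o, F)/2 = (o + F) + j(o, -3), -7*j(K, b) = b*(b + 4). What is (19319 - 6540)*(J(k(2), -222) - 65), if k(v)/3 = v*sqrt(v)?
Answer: 34362731/7 - 153348*sqrt(2) ≈ 4.6921e+6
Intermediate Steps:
j(K, b) = -b*(4 + b)/7 (j(K, b) = -b*(b + 4)/7 = -b*(4 + b)/7)
k(v) = 3*v**(3/2) (k(v) = 3*(v*sqrt(v)) = 3*v**(3/2))
J(o, F) = 36/7 - 2*F - 2*o (J(o, F) = 6 - 2*((o + F) - 1/7*(-3)*(4 - 3)) = 6 - 2*((F + o) - 1/7*(-3)*1) = 6 - 2*((F + o) + 3/7) = 6 - 2*(3/7 + F + o) = 6 + (-6/7 - 2*F - 2*o) = 36/7 - 2*F - 2*o)
(19319 - 6540)*(J(k(2), -222) - 65) = (19319 - 6540)*((36/7 - 2*(-222) - 6*2**(3/2)) - 65) = 12779*((36/7 + 444 - 6*2*sqrt(2)) - 65) = 12779*((36/7 + 444 - 12*sqrt(2)) - 65) = 12779*((3144/7 - 12*sqrt(2)) - 65) = 12779*(2689/7 - 12*sqrt(2)) = 34362731/7 - 153348*sqrt(2)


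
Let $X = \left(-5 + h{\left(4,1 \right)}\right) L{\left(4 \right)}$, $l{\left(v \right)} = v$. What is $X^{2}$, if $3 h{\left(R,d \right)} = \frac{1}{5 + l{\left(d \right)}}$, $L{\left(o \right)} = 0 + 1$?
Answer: $\frac{7921}{324} \approx 24.448$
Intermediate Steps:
$L{\left(o \right)} = 1$
$h{\left(R,d \right)} = \frac{1}{3 \left(5 + d\right)}$
$X = - \frac{89}{18}$ ($X = \left(-5 + \frac{1}{3 \left(5 + 1\right)}\right) 1 = \left(-5 + \frac{1}{3 \cdot 6}\right) 1 = \left(-5 + \frac{1}{3} \cdot \frac{1}{6}\right) 1 = \left(-5 + \frac{1}{18}\right) 1 = \left(- \frac{89}{18}\right) 1 = - \frac{89}{18} \approx -4.9444$)
$X^{2} = \left(- \frac{89}{18}\right)^{2} = \frac{7921}{324}$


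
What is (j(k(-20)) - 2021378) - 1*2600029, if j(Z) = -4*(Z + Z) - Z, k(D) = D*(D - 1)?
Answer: -4625187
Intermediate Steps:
k(D) = D*(-1 + D)
j(Z) = -9*Z (j(Z) = -8*Z - Z = -9*Z)
(j(k(-20)) - 2021378) - 1*2600029 = (-(-180)*(-1 - 20) - 2021378) - 1*2600029 = (-(-180)*(-21) - 2021378) - 2600029 = (-9*420 - 2021378) - 2600029 = (-3780 - 2021378) - 2600029 = -2025158 - 2600029 = -4625187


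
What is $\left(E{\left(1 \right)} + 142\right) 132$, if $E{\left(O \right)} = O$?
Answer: $18876$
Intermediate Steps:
$\left(E{\left(1 \right)} + 142\right) 132 = \left(1 + 142\right) 132 = 143 \cdot 132 = 18876$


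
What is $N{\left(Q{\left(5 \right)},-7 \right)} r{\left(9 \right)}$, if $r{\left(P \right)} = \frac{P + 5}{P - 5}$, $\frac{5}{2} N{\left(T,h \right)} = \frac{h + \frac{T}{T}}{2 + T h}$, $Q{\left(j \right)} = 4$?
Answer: $\frac{21}{65} \approx 0.32308$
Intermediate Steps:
$N{\left(T,h \right)} = \frac{2 \left(1 + h\right)}{5 \left(2 + T h\right)}$ ($N{\left(T,h \right)} = \frac{2 \frac{h + \frac{T}{T}}{2 + T h}}{5} = \frac{2 \frac{h + 1}{2 + T h}}{5} = \frac{2 \frac{1 + h}{2 + T h}}{5} = \frac{2 \left(1 + h\right)}{5 \left(2 + T h\right)}$)
$r{\left(P \right)} = \frac{5 + P}{-5 + P}$
$N{\left(Q{\left(5 \right)},-7 \right)} r{\left(9 \right)} = \frac{2 \left(1 - 7\right)}{5 \left(2 + 4 \left(-7\right)\right)} \frac{5 + 9}{-5 + 9} = \frac{2}{5} \frac{1}{2 - 28} \left(-6\right) \frac{1}{4} \cdot 14 = \frac{2}{5} \frac{1}{-26} \left(-6\right) \frac{1}{4} \cdot 14 = \frac{2}{5} \left(- \frac{1}{26}\right) \left(-6\right) \frac{7}{2} = \frac{6}{65} \cdot \frac{7}{2} = \frac{21}{65}$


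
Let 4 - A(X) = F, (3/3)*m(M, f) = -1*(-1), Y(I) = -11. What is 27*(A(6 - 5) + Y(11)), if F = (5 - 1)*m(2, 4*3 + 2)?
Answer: -297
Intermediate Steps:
m(M, f) = 1 (m(M, f) = -1*(-1) = 1)
F = 4 (F = (5 - 1)*1 = 4*1 = 4)
A(X) = 0 (A(X) = 4 - 1*4 = 4 - 4 = 0)
27*(A(6 - 5) + Y(11)) = 27*(0 - 11) = 27*(-11) = -297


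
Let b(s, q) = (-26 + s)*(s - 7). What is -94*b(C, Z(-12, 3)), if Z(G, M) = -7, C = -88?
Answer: -1018020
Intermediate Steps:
b(s, q) = (-26 + s)*(-7 + s)
-94*b(C, Z(-12, 3)) = -94*(182 + (-88)² - 33*(-88)) = -94*(182 + 7744 + 2904) = -94*10830 = -1018020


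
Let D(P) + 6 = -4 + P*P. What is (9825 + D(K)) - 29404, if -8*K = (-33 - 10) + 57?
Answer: -313375/16 ≈ -19586.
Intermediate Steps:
K = -7/4 (K = -((-33 - 10) + 57)/8 = -(-43 + 57)/8 = -1/8*14 = -7/4 ≈ -1.7500)
D(P) = -10 + P**2 (D(P) = -6 + (-4 + P*P) = -6 + (-4 + P**2) = -10 + P**2)
(9825 + D(K)) - 29404 = (9825 + (-10 + (-7/4)**2)) - 29404 = (9825 + (-10 + 49/16)) - 29404 = (9825 - 111/16) - 29404 = 157089/16 - 29404 = -313375/16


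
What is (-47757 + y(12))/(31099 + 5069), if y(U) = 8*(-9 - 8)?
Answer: -47893/36168 ≈ -1.3242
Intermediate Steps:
y(U) = -136 (y(U) = 8*(-17) = -136)
(-47757 + y(12))/(31099 + 5069) = (-47757 - 136)/(31099 + 5069) = -47893/36168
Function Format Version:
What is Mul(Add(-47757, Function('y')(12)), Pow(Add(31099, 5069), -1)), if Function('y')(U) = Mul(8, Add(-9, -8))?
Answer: Rational(-47893, 36168) ≈ -1.3242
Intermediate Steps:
Function('y')(U) = -136 (Function('y')(U) = Mul(8, -17) = -136)
Mul(Add(-47757, Function('y')(12)), Pow(Add(31099, 5069), -1)) = Mul(Add(-47757, -136), Pow(Add(31099, 5069), -1)) = Mul(-47893, Pow(36168, -1)) = Mul(-47893, Rational(1, 36168)) = Rational(-47893, 36168)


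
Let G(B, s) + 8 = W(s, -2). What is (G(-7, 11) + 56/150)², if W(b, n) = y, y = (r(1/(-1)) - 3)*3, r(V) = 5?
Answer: 14884/5625 ≈ 2.6460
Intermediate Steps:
y = 6 (y = (5 - 3)*3 = 2*3 = 6)
W(b, n) = 6
G(B, s) = -2 (G(B, s) = -8 + 6 = -2)
(G(-7, 11) + 56/150)² = (-2 + 56/150)² = (-2 + 56*(1/150))² = (-2 + 28/75)² = (-122/75)² = 14884/5625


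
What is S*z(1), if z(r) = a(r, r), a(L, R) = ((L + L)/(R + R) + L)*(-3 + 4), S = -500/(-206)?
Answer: 500/103 ≈ 4.8544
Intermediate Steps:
S = 250/103 (S = -500*(-1/206) = 250/103 ≈ 2.4272)
a(L, R) = L + L/R (a(L, R) = ((2*L)/((2*R)) + L)*1 = ((2*L)*(1/(2*R)) + L)*1 = (L/R + L)*1 = (L + L/R)*1 = L + L/R)
z(r) = 1 + r (z(r) = r + r/r = r + 1 = 1 + r)
S*z(1) = 250*(1 + 1)/103 = (250/103)*2 = 500/103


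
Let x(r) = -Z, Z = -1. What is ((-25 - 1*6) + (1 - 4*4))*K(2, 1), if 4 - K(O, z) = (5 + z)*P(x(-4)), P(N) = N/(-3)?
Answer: -276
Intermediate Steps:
x(r) = 1 (x(r) = -1*(-1) = 1)
P(N) = -N/3 (P(N) = N*(-⅓) = -N/3)
K(O, z) = 17/3 + z/3 (K(O, z) = 4 - (5 + z)*(-⅓*1) = 4 - (5 + z)*(-1)/3 = 4 - (-5/3 - z/3) = 4 + (5/3 + z/3) = 17/3 + z/3)
((-25 - 1*6) + (1 - 4*4))*K(2, 1) = ((-25 - 1*6) + (1 - 4*4))*(17/3 + (⅓)*1) = ((-25 - 6) + (1 - 16))*(17/3 + ⅓) = (-31 - 15)*6 = -46*6 = -276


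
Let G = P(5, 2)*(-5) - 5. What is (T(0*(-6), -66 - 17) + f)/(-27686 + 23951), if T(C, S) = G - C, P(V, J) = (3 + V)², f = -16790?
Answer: 1141/249 ≈ 4.5823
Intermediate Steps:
G = -325 (G = (3 + 5)²*(-5) - 5 = 8²*(-5) - 5 = 64*(-5) - 5 = -320 - 5 = -325)
T(C, S) = -325 - C
(T(0*(-6), -66 - 17) + f)/(-27686 + 23951) = ((-325 - 0*(-6)) - 16790)/(-27686 + 23951) = ((-325 - 1*0) - 16790)/(-3735) = ((-325 + 0) - 16790)*(-1/3735) = (-325 - 16790)*(-1/3735) = -17115*(-1/3735) = 1141/249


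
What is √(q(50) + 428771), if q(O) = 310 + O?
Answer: √429131 ≈ 655.08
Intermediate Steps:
√(q(50) + 428771) = √((310 + 50) + 428771) = √(360 + 428771) = √429131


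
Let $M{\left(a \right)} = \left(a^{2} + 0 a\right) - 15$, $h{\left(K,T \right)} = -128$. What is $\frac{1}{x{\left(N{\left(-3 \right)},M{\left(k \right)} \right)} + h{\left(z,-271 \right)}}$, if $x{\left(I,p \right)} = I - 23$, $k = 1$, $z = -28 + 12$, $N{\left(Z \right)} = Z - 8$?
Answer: $- \frac{1}{162} \approx -0.0061728$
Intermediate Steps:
$N{\left(Z \right)} = -8 + Z$ ($N{\left(Z \right)} = Z - 8 = -8 + Z$)
$z = -16$
$M{\left(a \right)} = -15 + a^{2}$ ($M{\left(a \right)} = \left(a^{2} + 0\right) - 15 = a^{2} - 15 = -15 + a^{2}$)
$x{\left(I,p \right)} = -23 + I$
$\frac{1}{x{\left(N{\left(-3 \right)},M{\left(k \right)} \right)} + h{\left(z,-271 \right)}} = \frac{1}{\left(-23 - 11\right) - 128} = \frac{1}{-34 - 128} = \frac{1}{-162} = - \frac{1}{162}$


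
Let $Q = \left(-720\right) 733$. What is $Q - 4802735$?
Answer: $-5330495$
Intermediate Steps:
$Q = -527760$
$Q - 4802735 = -527760 - 4802735 = -5330495$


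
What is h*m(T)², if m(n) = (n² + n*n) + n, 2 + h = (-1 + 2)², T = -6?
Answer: -4356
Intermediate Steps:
h = -1 (h = -2 + (-1 + 2)² = -2 + 1² = -2 + 1 = -1)
m(n) = n + 2*n² (m(n) = (n² + n²) + n = 2*n² + n = n + 2*n²)
h*m(T)² = -(-6*(1 + 2*(-6)))² = -(-6*(1 - 12))² = -(-6*(-11))² = -1*66² = -1*4356 = -4356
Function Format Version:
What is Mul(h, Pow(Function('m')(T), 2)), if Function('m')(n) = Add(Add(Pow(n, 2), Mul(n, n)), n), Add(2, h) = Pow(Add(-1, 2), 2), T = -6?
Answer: -4356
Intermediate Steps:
h = -1 (h = Add(-2, Pow(Add(-1, 2), 2)) = Add(-2, Pow(1, 2)) = Add(-2, 1) = -1)
Function('m')(n) = Add(n, Mul(2, Pow(n, 2))) (Function('m')(n) = Add(Add(Pow(n, 2), Pow(n, 2)), n) = Add(Mul(2, Pow(n, 2)), n) = Add(n, Mul(2, Pow(n, 2))))
Mul(h, Pow(Function('m')(T), 2)) = Mul(-1, Pow(Mul(-6, Add(1, Mul(2, -6))), 2)) = Mul(-1, Pow(Mul(-6, Add(1, -12)), 2)) = Mul(-1, Pow(Mul(-6, -11), 2)) = Mul(-1, Pow(66, 2)) = Mul(-1, 4356) = -4356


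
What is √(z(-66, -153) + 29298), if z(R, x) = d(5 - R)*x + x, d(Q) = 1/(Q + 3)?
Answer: √159586698/74 ≈ 170.71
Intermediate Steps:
d(Q) = 1/(3 + Q)
z(R, x) = x + x/(8 - R) (z(R, x) = x/(3 + (5 - R)) + x = x/(8 - R) + x = x + x/(8 - R))
√(z(-66, -153) + 29298) = √(-153*(-9 - 66)/(-8 - 66) + 29298) = √(-153*(-75)/(-74) + 29298) = √(-153*(-1/74)*(-75) + 29298) = √(-11475/74 + 29298) = √(2156577/74) = √159586698/74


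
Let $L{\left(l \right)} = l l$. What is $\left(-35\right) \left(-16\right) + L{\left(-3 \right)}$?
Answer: $569$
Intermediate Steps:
$L{\left(l \right)} = l^{2}$
$\left(-35\right) \left(-16\right) + L{\left(-3 \right)} = \left(-35\right) \left(-16\right) + \left(-3\right)^{2} = 560 + 9 = 569$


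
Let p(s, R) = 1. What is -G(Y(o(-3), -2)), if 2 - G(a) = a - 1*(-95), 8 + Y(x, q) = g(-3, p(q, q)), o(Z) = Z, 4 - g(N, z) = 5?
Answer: 84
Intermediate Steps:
g(N, z) = -1 (g(N, z) = 4 - 1*5 = 4 - 5 = -1)
Y(x, q) = -9 (Y(x, q) = -8 - 1 = -9)
G(a) = -93 - a (G(a) = 2 - (a - 1*(-95)) = 2 - (a + 95) = 2 - (95 + a) = 2 + (-95 - a) = -93 - a)
-G(Y(o(-3), -2)) = -(-93 - 1*(-9)) = -(-93 + 9) = -1*(-84) = 84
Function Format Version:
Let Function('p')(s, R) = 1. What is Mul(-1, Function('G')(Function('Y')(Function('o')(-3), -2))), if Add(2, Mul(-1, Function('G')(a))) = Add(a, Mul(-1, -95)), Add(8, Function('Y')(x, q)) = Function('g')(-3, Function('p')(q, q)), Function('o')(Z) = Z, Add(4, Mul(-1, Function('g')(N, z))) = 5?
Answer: 84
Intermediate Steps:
Function('g')(N, z) = -1 (Function('g')(N, z) = Add(4, Mul(-1, 5)) = Add(4, -5) = -1)
Function('Y')(x, q) = -9 (Function('Y')(x, q) = Add(-8, -1) = -9)
Function('G')(a) = Add(-93, Mul(-1, a)) (Function('G')(a) = Add(2, Mul(-1, Add(a, Mul(-1, -95)))) = Add(2, Mul(-1, Add(a, 95))) = Add(2, Mul(-1, Add(95, a))) = Add(2, Add(-95, Mul(-1, a))) = Add(-93, Mul(-1, a)))
Mul(-1, Function('G')(Function('Y')(Function('o')(-3), -2))) = Mul(-1, Add(-93, Mul(-1, -9))) = Mul(-1, Add(-93, 9)) = Mul(-1, -84) = 84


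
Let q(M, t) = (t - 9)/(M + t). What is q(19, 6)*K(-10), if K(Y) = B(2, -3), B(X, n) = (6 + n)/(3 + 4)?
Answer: -9/175 ≈ -0.051429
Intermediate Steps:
B(X, n) = 6/7 + n/7 (B(X, n) = (6 + n)/7 = (6 + n)*(⅐) = 6/7 + n/7)
q(M, t) = (-9 + t)/(M + t)
K(Y) = 3/7 (K(Y) = 6/7 + (⅐)*(-3) = 6/7 - 3/7 = 3/7)
q(19, 6)*K(-10) = ((-9 + 6)/(19 + 6))*(3/7) = (-3/25)*(3/7) = ((1/25)*(-3))*(3/7) = -3/25*3/7 = -9/175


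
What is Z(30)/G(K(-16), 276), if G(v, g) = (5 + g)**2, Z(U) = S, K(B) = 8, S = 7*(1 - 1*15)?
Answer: -98/78961 ≈ -0.0012411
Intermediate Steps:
S = -98 (S = 7*(1 - 15) = 7*(-14) = -98)
Z(U) = -98
Z(30)/G(K(-16), 276) = -98/(5 + 276)**2 = -98/(281**2) = -98/78961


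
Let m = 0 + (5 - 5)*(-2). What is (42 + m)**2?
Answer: 1764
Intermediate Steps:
m = 0 (m = 0 + 0*(-2) = 0 + 0 = 0)
(42 + m)**2 = (42 + 0)**2 = 42**2 = 1764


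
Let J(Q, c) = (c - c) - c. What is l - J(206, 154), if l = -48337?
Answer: -48183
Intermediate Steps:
J(Q, c) = -c (J(Q, c) = 0 - c = -c)
l - J(206, 154) = -48337 - (-1)*154 = -48337 - 1*(-154) = -48337 + 154 = -48183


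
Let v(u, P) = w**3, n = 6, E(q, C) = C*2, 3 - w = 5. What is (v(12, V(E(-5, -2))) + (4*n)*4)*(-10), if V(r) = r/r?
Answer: -880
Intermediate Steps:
w = -2 (w = 3 - 1*5 = 3 - 5 = -2)
E(q, C) = 2*C
V(r) = 1
v(u, P) = -8 (v(u, P) = (-2)**3 = -8)
(v(12, V(E(-5, -2))) + (4*n)*4)*(-10) = (-8 + (4*6)*4)*(-10) = (-8 + 24*4)*(-10) = (-8 + 96)*(-10) = 88*(-10) = -880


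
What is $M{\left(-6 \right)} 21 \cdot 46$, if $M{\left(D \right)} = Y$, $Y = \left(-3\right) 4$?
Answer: $-11592$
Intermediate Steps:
$Y = -12$
$M{\left(D \right)} = -12$
$M{\left(-6 \right)} 21 \cdot 46 = \left(-12\right) 21 \cdot 46 = \left(-252\right) 46 = -11592$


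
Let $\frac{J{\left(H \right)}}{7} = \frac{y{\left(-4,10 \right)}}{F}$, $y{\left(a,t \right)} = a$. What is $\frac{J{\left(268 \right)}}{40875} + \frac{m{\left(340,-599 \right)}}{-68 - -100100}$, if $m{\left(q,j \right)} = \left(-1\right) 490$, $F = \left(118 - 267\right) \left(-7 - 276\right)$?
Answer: $- \frac{46919727897}{9578487052000} \approx -0.0048985$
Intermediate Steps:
$F = 42167$ ($F = \left(-149\right) \left(-283\right) = 42167$)
$m{\left(q,j \right)} = -490$
$J{\left(H \right)} = - \frac{28}{42167}$ ($J{\left(H \right)} = 7 \left(- \frac{4}{42167}\right) = - \frac{28}{42167}$)
$\frac{J{\left(268 \right)}}{40875} + \frac{m{\left(340,-599 \right)}}{-68 - -100100} = - \frac{28}{42167 \cdot 40875} - \frac{490}{-68 - -100100} = \left(- \frac{28}{42167}\right) \frac{1}{40875} - \frac{490}{-68 + 100100} = - \frac{28}{1723576125} - \frac{490}{100032} = - \frac{28}{1723576125} - \frac{245}{50016} = - \frac{46919727897}{9578487052000}$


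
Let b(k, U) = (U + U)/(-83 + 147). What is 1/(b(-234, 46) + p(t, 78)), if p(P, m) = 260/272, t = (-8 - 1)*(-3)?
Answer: 272/651 ≈ 0.41782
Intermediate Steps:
t = 27 (t = -9*(-3) = 27)
b(k, U) = U/32 (b(k, U) = (2*U)/64 = (2*U)*(1/64) = U/32)
p(P, m) = 65/68 (p(P, m) = 260*(1/272) = 65/68)
1/(b(-234, 46) + p(t, 78)) = 1/((1/32)*46 + 65/68) = 1/(23/16 + 65/68) = 1/(651/272) = 272/651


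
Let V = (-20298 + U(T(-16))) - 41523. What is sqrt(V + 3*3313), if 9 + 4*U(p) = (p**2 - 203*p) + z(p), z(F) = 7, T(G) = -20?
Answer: I*sqrt(203070)/2 ≈ 225.32*I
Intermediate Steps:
U(p) = -1/2 - 203*p/4 + p**2/4 (U(p) = -9/4 + ((p**2 - 203*p) + 7)/4 = -9/4 + (7 + p**2 - 203*p)/4 = -9/4 + (7/4 - 203*p/4 + p**2/4) = -1/2 - 203*p/4 + p**2/4)
V = -121413/2 (V = (-20298 + (-1/2 - 203/4*(-20) + (1/4)*(-20)**2)) - 41523 = (-20298 + (-1/2 + 1015 + (1/4)*400)) - 41523 = (-20298 + (-1/2 + 1015 + 100)) - 41523 = (-20298 + 2229/2) - 41523 = -38367/2 - 41523 = -121413/2 ≈ -60707.)
sqrt(V + 3*3313) = sqrt(-121413/2 + 3*3313) = sqrt(-121413/2 + 9939) = sqrt(-101535/2) = I*sqrt(203070)/2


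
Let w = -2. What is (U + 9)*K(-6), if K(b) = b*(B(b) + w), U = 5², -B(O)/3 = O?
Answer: -3264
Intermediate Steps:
B(O) = -3*O
U = 25
K(b) = b*(-2 - 3*b) (K(b) = b*(-3*b - 2) = b*(-2 - 3*b))
(U + 9)*K(-6) = (25 + 9)*(-1*(-6)*(2 + 3*(-6))) = 34*(-1*(-6)*(2 - 18)) = 34*(-1*(-6)*(-16)) = 34*(-96) = -3264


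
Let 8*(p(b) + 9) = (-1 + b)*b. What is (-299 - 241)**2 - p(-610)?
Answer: 980081/4 ≈ 2.4502e+5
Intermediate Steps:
p(b) = -9 + b*(-1 + b)/8 (p(b) = -9 + ((-1 + b)*b)/8 = -9 + (b*(-1 + b))/8 = -9 + b*(-1 + b)/8)
(-299 - 241)**2 - p(-610) = (-299 - 241)**2 - (-9 - 1/8*(-610) + (1/8)*(-610)**2) = (-540)**2 - (-9 + 305/4 + (1/8)*372100) = 291600 - (-9 + 305/4 + 93025/2) = 291600 - 1*186319/4 = 291600 - 186319/4 = 980081/4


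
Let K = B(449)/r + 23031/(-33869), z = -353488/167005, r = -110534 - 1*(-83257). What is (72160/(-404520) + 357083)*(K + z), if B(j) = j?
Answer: -104488972089939410048520/104020083899795723 ≈ -1.0045e+6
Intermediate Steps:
r = -27277 (r = -110534 + 83257 = -27277)
z = -353488/167005 (z = -353488*1/167005 = -353488/167005 ≈ -2.1166)
K = -643423768/923844713 (K = 449/(-27277) + 23031/(-33869) = 449*(-1/27277) + 23031*(-1/33869) = -449/27277 - 23031/33869 = -643423768/923844713 ≈ -0.69646)
(72160/(-404520) + 357083)*(K + z) = (72160/(-404520) + 357083)*(-643423768/923844713 - 353488/167005) = (72160*(-1/404520) + 357083)*(-434023006283784/154286686294565) = (-1804/10113 + 357083)*(-434023006283784/154286686294565) = (3611178575/10113)*(-434023006283784/154286686294565) = -104488972089939410048520/104020083899795723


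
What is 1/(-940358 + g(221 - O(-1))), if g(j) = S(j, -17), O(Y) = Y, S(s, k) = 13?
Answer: -1/940345 ≈ -1.0634e-6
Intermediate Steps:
g(j) = 13
1/(-940358 + g(221 - O(-1))) = 1/(-940358 + 13) = 1/(-940345) = -1/940345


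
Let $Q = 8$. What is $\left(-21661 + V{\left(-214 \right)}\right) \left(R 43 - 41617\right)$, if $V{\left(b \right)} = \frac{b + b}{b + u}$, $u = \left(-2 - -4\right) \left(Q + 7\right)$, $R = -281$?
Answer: $\frac{26750628150}{23} \approx 1.1631 \cdot 10^{9}$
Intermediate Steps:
$u = 30$ ($u = \left(-2 - -4\right) \left(8 + 7\right) = \left(-2 + 4\right) 15 = 2 \cdot 15 = 30$)
$V{\left(b \right)} = \frac{2 b}{30 + b}$ ($V{\left(b \right)} = \frac{b + b}{b + 30} = \frac{2 b}{30 + b}$)
$\left(-21661 + V{\left(-214 \right)}\right) \left(R 43 - 41617\right) = \left(-21661 + 2 \left(-214\right) \frac{1}{30 - 214}\right) \left(\left(-281\right) 43 - 41617\right) = \left(-21661 + 2 \left(-214\right) \frac{1}{-184}\right) \left(-12083 - 41617\right) = \left(-21661 + 2 \left(-214\right) \left(- \frac{1}{184}\right)\right) \left(-53700\right) = \left(-21661 + \frac{107}{46}\right) \left(-53700\right) = \left(- \frac{996299}{46}\right) \left(-53700\right) = \frac{26750628150}{23}$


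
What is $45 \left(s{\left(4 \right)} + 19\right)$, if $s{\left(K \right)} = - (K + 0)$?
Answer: $675$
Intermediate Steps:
$s{\left(K \right)} = - K$
$45 \left(s{\left(4 \right)} + 19\right) = 45 \left(\left(-1\right) 4 + 19\right) = 45 \left(-4 + 19\right) = 45 \cdot 15 = 675$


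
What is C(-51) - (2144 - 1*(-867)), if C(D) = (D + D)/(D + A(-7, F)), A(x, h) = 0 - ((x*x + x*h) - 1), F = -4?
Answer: -382295/127 ≈ -3010.2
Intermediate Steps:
A(x, h) = 1 - x**2 - h*x (A(x, h) = 0 - ((x**2 + h*x) - 1) = 0 - (-1 + x**2 + h*x) = 0 + (1 - x**2 - h*x) = 1 - x**2 - h*x)
C(D) = 2*D/(-76 + D) (C(D) = (D + D)/(D + (1 - 1*(-7)**2 - 1*(-4)*(-7))) = (2*D)/(D + (1 - 1*49 - 28)) = (2*D)/(D + (1 - 49 - 28)) = (2*D)/(D - 76) = (2*D)/(-76 + D) = 2*D/(-76 + D))
C(-51) - (2144 - 1*(-867)) = 2*(-51)/(-76 - 51) - (2144 - 1*(-867)) = 2*(-51)/(-127) - (2144 + 867) = 2*(-51)*(-1/127) - 1*3011 = 102/127 - 3011 = -382295/127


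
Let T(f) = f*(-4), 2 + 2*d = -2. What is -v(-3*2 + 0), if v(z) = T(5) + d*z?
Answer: 8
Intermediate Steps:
d = -2 (d = -1 + (½)*(-2) = -1 - 1 = -2)
T(f) = -4*f
v(z) = -20 - 2*z (v(z) = -4*5 - 2*z = -20 - 2*z)
-v(-3*2 + 0) = -(-20 - 2*(-3*2 + 0)) = -(-20 - 2*(-6 + 0)) = -(-20 - 2*(-6)) = -(-20 + 12) = -1*(-8) = 8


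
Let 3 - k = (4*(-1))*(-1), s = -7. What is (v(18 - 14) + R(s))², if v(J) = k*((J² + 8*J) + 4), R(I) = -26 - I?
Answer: 5041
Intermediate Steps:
k = -1 (k = 3 - 4*(-1)*(-1) = 3 - (-4)*(-1) = 3 - 1*4 = 3 - 4 = -1)
v(J) = -4 - J² - 8*J (v(J) = -((J² + 8*J) + 4) = -(4 + J² + 8*J) = -4 - J² - 8*J)
(v(18 - 14) + R(s))² = ((-4 - (18 - 14)² - 8*(18 - 14)) + (-26 - 1*(-7)))² = ((-4 - 1*4² - 8*4) + (-26 + 7))² = ((-4 - 1*16 - 32) - 19)² = ((-4 - 16 - 32) - 19)² = (-52 - 19)² = (-71)² = 5041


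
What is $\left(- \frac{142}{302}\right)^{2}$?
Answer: $\frac{5041}{22801} \approx 0.22109$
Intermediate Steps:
$\left(- \frac{142}{302}\right)^{2} = \left(\left(-142\right) \frac{1}{302}\right)^{2} = \left(- \frac{71}{151}\right)^{2} = \frac{5041}{22801}$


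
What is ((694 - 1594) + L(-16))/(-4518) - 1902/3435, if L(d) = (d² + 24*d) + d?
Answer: -92724/287395 ≈ -0.32264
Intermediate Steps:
L(d) = d² + 25*d
((694 - 1594) + L(-16))/(-4518) - 1902/3435 = ((694 - 1594) - 16*(25 - 16))/(-4518) - 1902/3435 = (-900 - 16*9)*(-1/4518) - 1902*1/3435 = (-900 - 144)*(-1/4518) - 634/1145 = -1044*(-1/4518) - 634/1145 = 58/251 - 634/1145 = -92724/287395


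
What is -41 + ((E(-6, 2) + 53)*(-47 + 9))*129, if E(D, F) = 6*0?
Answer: -259847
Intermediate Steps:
E(D, F) = 0
-41 + ((E(-6, 2) + 53)*(-47 + 9))*129 = -41 + ((0 + 53)*(-47 + 9))*129 = -41 + (53*(-38))*129 = -41 - 2014*129 = -41 - 259806 = -259847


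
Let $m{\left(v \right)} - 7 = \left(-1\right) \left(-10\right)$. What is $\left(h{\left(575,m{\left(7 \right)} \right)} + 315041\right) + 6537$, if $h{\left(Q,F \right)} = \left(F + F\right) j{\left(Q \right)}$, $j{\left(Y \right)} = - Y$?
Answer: $302028$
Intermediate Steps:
$m{\left(v \right)} = 17$ ($m{\left(v \right)} = 7 - -10 = 7 + 10 = 17$)
$h{\left(Q,F \right)} = - 2 F Q$ ($h{\left(Q,F \right)} = \left(F + F\right) \left(- Q\right) = 2 F \left(- Q\right) = - 2 F Q$)
$\left(h{\left(575,m{\left(7 \right)} \right)} + 315041\right) + 6537 = \left(\left(-2\right) 17 \cdot 575 + 315041\right) + 6537 = \left(-19550 + 315041\right) + 6537 = 295491 + 6537 = 302028$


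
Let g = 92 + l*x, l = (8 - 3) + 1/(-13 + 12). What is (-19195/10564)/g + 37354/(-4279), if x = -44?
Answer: -33064907699/3797081904 ≈ -8.7080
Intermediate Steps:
l = 4 (l = 5 + 1/(-1) = 5 - 1 = 4)
g = -84 (g = 92 + 4*(-44) = 92 - 176 = -84)
(-19195/10564)/g + 37354/(-4279) = -19195/10564/(-84) + 37354/(-4279) = -19195*1/10564*(-1/84) + 37354*(-1/4279) = -19195/10564*(-1/84) - 37354/4279 = 19195/887376 - 37354/4279 = -33064907699/3797081904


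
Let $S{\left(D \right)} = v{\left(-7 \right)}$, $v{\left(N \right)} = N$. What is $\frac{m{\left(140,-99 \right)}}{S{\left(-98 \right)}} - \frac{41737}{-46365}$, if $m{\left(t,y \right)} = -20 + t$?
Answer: $- \frac{5271641}{324555} \approx -16.243$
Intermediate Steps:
$S{\left(D \right)} = -7$
$\frac{m{\left(140,-99 \right)}}{S{\left(-98 \right)}} - \frac{41737}{-46365} = \frac{-20 + 140}{-7} - \frac{41737}{-46365} = 120 \left(- \frac{1}{7}\right) - - \frac{41737}{46365} = - \frac{120}{7} + \frac{41737}{46365} = - \frac{5271641}{324555}$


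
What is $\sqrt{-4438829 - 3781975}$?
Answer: $2 i \sqrt{2055201} \approx 2867.2 i$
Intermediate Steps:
$\sqrt{-4438829 - 3781975} = \sqrt{-8220804} = 2 i \sqrt{2055201}$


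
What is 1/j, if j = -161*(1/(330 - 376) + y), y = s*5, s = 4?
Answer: -2/6433 ≈ -0.00031090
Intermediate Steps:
y = 20 (y = 4*5 = 20)
j = -6433/2 (j = -161*(1/(330 - 376) + 20) = -161*(1/(-46) + 20) = -161*(-1/46 + 20) = -161*919/46 = -6433/2 ≈ -3216.5)
1/j = 1/(-6433/2) = -2/6433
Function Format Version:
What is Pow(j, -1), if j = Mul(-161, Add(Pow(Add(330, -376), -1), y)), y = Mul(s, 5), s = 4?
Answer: Rational(-2, 6433) ≈ -0.00031090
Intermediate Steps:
y = 20 (y = Mul(4, 5) = 20)
j = Rational(-6433, 2) (j = Mul(-161, Add(Pow(Add(330, -376), -1), 20)) = Mul(-161, Add(Pow(-46, -1), 20)) = Mul(-161, Add(Rational(-1, 46), 20)) = Mul(-161, Rational(919, 46)) = Rational(-6433, 2) ≈ -3216.5)
Pow(j, -1) = Pow(Rational(-6433, 2), -1) = Rational(-2, 6433)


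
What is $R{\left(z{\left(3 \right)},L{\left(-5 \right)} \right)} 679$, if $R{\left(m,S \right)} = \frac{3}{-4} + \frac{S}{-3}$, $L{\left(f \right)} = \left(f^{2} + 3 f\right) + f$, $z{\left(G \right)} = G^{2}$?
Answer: $- \frac{19691}{12} \approx -1640.9$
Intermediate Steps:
$L{\left(f \right)} = f^{2} + 4 f$
$R{\left(m,S \right)} = - \frac{3}{4} - \frac{S}{3}$ ($R{\left(m,S \right)} = 3 \left(- \frac{1}{4}\right) + S \left(- \frac{1}{3}\right) = - \frac{3}{4} - \frac{S}{3}$)
$R{\left(z{\left(3 \right)},L{\left(-5 \right)} \right)} 679 = \left(- \frac{3}{4} - \frac{\left(-5\right) \left(4 - 5\right)}{3}\right) 679 = \left(- \frac{3}{4} - \frac{\left(-5\right) \left(-1\right)}{3}\right) 679 = \left(- \frac{3}{4} - \frac{5}{3}\right) 679 = \left(- \frac{29}{12}\right) 679 = - \frac{19691}{12}$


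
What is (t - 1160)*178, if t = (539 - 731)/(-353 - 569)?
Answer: -95170192/461 ≈ -2.0644e+5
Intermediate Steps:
t = 96/461 (t = -192/(-922) = -192*(-1/922) = 96/461 ≈ 0.20824)
(t - 1160)*178 = (96/461 - 1160)*178 = -534664/461*178 = -95170192/461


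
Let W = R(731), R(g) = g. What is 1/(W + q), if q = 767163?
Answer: 1/767894 ≈ 1.3023e-6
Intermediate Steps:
W = 731
1/(W + q) = 1/(731 + 767163) = 1/767894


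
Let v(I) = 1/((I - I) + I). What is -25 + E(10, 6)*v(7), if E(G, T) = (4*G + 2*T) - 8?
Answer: -131/7 ≈ -18.714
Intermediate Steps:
v(I) = 1/I (v(I) = 1/(0 + I) = 1/I)
E(G, T) = -8 + 2*T + 4*G (E(G, T) = (2*T + 4*G) - 8 = -8 + 2*T + 4*G)
-25 + E(10, 6)*v(7) = -25 + (-8 + 2*6 + 4*10)/7 = -25 + (-8 + 12 + 40)*(⅐) = -25 + 44*(⅐) = -25 + 44/7 = -131/7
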